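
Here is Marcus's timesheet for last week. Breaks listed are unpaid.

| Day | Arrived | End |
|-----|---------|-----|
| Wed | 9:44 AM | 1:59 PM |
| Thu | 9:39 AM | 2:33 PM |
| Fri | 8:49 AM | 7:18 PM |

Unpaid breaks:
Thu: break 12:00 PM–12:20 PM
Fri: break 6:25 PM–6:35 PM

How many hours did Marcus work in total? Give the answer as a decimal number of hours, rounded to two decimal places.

Wed: 9:44 AM–1:59 PM = 4 h 15 min
Thu: 9:39 AM–2:33 PM = 4 h 54 min; less 20 min break → 4 h 34 min
Fri: 8:49 AM–7:18 PM = 10 h 29 min; less 10 min break → 10 h 19 min
Total: 4 h 15 min + 4 h 34 min + 10 h 19 min = 19 h 8 min.

19.13 hours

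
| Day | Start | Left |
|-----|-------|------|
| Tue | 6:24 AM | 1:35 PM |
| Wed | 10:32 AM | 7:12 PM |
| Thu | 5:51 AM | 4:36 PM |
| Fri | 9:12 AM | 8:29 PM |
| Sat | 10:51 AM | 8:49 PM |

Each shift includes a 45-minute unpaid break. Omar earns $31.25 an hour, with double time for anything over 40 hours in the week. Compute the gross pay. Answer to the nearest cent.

$1506.25

Tue: 6:24 AM–1:35 PM = 7 h 11 min; less 45 min break → 6 h 26 min
Wed: 10:32 AM–7:12 PM = 8 h 40 min; less 45 min break → 7 h 55 min
Thu: 5:51 AM–4:36 PM = 10 h 45 min; less 45 min break → 10 h 0 min
Fri: 9:12 AM–8:29 PM = 11 h 17 min; less 45 min break → 10 h 32 min
Sat: 10:51 AM–8:49 PM = 9 h 58 min; less 45 min break → 9 h 13 min
Total worked: 44 h 6 min = 2646 min.
Regular 40 h 0 min = 2400 min at $31.25/h; overtime 4 h 6 min = 246 min at $62.50/h.
Pay = (2400 × $31.25 + 246 × $62.50) ÷ 60 = $1506.25.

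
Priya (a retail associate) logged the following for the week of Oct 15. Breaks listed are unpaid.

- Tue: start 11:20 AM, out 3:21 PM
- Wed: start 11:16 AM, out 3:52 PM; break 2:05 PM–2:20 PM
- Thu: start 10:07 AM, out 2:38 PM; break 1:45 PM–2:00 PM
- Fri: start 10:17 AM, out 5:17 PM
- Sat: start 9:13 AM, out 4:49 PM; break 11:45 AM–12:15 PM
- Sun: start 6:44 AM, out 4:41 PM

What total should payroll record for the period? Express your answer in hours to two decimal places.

Tue: 11:20 AM–3:21 PM = 4 h 1 min
Wed: 11:16 AM–3:52 PM = 4 h 36 min; less 15 min break → 4 h 21 min
Thu: 10:07 AM–2:38 PM = 4 h 31 min; less 15 min break → 4 h 16 min
Fri: 10:17 AM–5:17 PM = 7 h 0 min
Sat: 9:13 AM–4:49 PM = 7 h 36 min; less 30 min break → 7 h 6 min
Sun: 6:44 AM–4:41 PM = 9 h 57 min
Total: 4 h 1 min + 4 h 21 min + 4 h 16 min + 7 h 0 min + 7 h 6 min + 9 h 57 min = 36 h 41 min.

36.68 hours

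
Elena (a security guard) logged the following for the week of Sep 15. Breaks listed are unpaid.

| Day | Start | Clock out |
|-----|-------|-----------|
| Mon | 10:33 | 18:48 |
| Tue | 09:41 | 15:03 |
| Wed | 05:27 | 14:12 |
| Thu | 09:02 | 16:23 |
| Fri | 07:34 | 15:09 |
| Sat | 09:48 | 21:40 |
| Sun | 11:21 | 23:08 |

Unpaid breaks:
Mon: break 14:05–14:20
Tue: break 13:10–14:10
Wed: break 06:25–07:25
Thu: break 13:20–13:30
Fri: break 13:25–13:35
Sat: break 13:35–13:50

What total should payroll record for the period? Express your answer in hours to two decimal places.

58.12 hours

Mon: 10:33–18:48 = 8 h 15 min; less 15 min break → 8 h 0 min
Tue: 09:41–15:03 = 5 h 22 min; less 60 min break → 4 h 22 min
Wed: 05:27–14:12 = 8 h 45 min; less 60 min break → 7 h 45 min
Thu: 09:02–16:23 = 7 h 21 min; less 10 min break → 7 h 11 min
Fri: 07:34–15:09 = 7 h 35 min; less 10 min break → 7 h 25 min
Sat: 09:48–21:40 = 11 h 52 min; less 15 min break → 11 h 37 min
Sun: 11:21–23:08 = 11 h 47 min
Total: 8 h 0 min + 4 h 22 min + 7 h 45 min + 7 h 11 min + 7 h 25 min + 11 h 37 min + 11 h 47 min = 58 h 7 min.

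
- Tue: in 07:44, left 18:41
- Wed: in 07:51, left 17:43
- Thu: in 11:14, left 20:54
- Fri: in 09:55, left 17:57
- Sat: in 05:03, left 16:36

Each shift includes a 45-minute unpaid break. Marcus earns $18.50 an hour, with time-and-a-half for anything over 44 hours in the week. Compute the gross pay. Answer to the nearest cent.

Tue: 07:44–18:41 = 10 h 57 min; less 45 min break → 10 h 12 min
Wed: 07:51–17:43 = 9 h 52 min; less 45 min break → 9 h 7 min
Thu: 11:14–20:54 = 9 h 40 min; less 45 min break → 8 h 55 min
Fri: 09:55–17:57 = 8 h 2 min; less 45 min break → 7 h 17 min
Sat: 05:03–16:36 = 11 h 33 min; less 45 min break → 10 h 48 min
Total worked: 46 h 19 min = 2779 min.
Regular 44 h 0 min = 2640 min at $18.50/h; overtime 2 h 19 min = 139 min at $27.75/h.
Pay = (2640 × $18.50 + 139 × $27.75) ÷ 60 = $878.29.

$878.29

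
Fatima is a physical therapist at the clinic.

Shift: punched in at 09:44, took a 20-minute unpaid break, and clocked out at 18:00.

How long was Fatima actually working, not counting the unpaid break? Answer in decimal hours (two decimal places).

Shift: 09:44–18:00 = 8 h 16 min; less 20 min break → 7 h 56 min

7.93 hours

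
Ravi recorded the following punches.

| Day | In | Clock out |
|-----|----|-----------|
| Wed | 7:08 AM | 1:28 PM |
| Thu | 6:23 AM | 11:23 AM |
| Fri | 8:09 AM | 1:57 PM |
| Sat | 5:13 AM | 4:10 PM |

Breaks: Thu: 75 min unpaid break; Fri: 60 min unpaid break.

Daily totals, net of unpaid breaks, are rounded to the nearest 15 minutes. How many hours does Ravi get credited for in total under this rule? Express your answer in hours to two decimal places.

Wed: 7:08 AM–1:28 PM = 6 h 20 min → rounds to 6 h 15 min
Thu: 6:23 AM–11:23 AM = 5 h 0 min − 75 min = 3 h 45 min → rounds to 3 h 45 min
Fri: 8:09 AM–1:57 PM = 5 h 48 min − 60 min = 4 h 48 min → rounds to 4 h 45 min
Sat: 5:13 AM–4:10 PM = 10 h 57 min → rounds to 11 h 0 min
Total credited: 25 h 45 min.

25.75 hours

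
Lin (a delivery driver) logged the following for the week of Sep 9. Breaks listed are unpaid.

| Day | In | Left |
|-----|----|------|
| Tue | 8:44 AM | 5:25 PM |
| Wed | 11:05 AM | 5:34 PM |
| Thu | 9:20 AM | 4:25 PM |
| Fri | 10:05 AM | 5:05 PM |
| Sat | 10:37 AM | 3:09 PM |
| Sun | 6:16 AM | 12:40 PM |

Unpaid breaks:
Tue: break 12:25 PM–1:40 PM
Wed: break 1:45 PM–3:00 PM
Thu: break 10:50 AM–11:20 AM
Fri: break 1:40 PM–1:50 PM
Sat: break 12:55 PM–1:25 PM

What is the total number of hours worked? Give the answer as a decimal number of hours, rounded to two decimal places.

Tue: 8:44 AM–5:25 PM = 8 h 41 min; less 75 min break → 7 h 26 min
Wed: 11:05 AM–5:34 PM = 6 h 29 min; less 75 min break → 5 h 14 min
Thu: 9:20 AM–4:25 PM = 7 h 5 min; less 30 min break → 6 h 35 min
Fri: 10:05 AM–5:05 PM = 7 h 0 min; less 10 min break → 6 h 50 min
Sat: 10:37 AM–3:09 PM = 4 h 32 min; less 30 min break → 4 h 2 min
Sun: 6:16 AM–12:40 PM = 6 h 24 min
Total: 7 h 26 min + 5 h 14 min + 6 h 35 min + 6 h 50 min + 4 h 2 min + 6 h 24 min = 36 h 31 min.

36.52 hours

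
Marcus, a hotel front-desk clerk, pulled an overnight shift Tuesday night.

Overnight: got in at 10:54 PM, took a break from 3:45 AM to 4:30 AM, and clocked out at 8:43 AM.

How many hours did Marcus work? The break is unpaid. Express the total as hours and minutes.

9 h 4 min

Overnight: 10:54 PM → midnight = 1 h 6 min; midnight → 8:43 AM = 8 h 43 min; span 9 h 49 min; less 45 min break → 9 h 4 min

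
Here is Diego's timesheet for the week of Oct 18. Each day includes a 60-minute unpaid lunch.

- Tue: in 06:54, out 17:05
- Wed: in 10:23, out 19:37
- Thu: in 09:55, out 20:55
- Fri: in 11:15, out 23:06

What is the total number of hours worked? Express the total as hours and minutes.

38 h 16 min

Tue: 06:54–17:05 = 10 h 11 min; less 60 min break → 9 h 11 min
Wed: 10:23–19:37 = 9 h 14 min; less 60 min break → 8 h 14 min
Thu: 09:55–20:55 = 11 h 0 min; less 60 min break → 10 h 0 min
Fri: 11:15–23:06 = 11 h 51 min; less 60 min break → 10 h 51 min
Total: 9 h 11 min + 8 h 14 min + 10 h 0 min + 10 h 51 min = 38 h 16 min.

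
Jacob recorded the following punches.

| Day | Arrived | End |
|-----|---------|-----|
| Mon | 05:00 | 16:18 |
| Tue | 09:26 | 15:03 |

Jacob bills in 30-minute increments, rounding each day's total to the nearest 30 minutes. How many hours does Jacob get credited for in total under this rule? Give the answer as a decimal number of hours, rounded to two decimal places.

17.00 hours

Mon: 05:00–16:18 = 11 h 18 min → rounds to 11 h 30 min
Tue: 09:26–15:03 = 5 h 37 min → rounds to 5 h 30 min
Total credited: 17 h 0 min.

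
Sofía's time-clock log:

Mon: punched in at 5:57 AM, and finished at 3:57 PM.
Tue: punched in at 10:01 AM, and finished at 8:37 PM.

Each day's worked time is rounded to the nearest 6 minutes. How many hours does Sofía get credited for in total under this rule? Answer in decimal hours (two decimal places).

20.60 hours

Mon: 5:57 AM–3:57 PM = 10 h 0 min → rounds to 10 h 0 min
Tue: 10:01 AM–8:37 PM = 10 h 36 min → rounds to 10 h 36 min
Total credited: 20 h 36 min.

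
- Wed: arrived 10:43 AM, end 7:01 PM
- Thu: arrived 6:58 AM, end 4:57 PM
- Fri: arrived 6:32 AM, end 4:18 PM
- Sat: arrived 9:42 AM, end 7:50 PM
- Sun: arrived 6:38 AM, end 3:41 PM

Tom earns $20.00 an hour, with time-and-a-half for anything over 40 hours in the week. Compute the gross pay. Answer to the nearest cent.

Wed: 10:43 AM–7:01 PM = 8 h 18 min
Thu: 6:58 AM–4:57 PM = 9 h 59 min
Fri: 6:32 AM–4:18 PM = 9 h 46 min
Sat: 9:42 AM–7:50 PM = 10 h 8 min
Sun: 6:38 AM–3:41 PM = 9 h 3 min
Total worked: 47 h 14 min = 2834 min.
Regular 40 h 0 min = 2400 min at $20.00/h; overtime 7 h 14 min = 434 min at $30.00/h.
Pay = (2400 × $20.00 + 434 × $30.00) ÷ 60 = $1017.00.

$1017.00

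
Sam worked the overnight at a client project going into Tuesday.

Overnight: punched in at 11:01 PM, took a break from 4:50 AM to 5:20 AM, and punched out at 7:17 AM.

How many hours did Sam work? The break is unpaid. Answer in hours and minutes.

Overnight: 11:01 PM → midnight = 0 h 59 min; midnight → 7:17 AM = 7 h 17 min; span 8 h 16 min; less 30 min break → 7 h 46 min

7 h 46 min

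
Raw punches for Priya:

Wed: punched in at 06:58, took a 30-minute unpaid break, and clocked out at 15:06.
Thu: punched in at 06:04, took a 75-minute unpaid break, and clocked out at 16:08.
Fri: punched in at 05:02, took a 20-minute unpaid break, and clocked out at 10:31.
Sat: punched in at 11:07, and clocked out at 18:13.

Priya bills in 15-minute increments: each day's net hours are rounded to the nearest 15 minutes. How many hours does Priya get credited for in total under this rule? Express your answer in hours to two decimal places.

28.75 hours

Wed: 06:58–15:06 = 8 h 8 min − 30 min = 7 h 38 min → rounds to 7 h 45 min
Thu: 06:04–16:08 = 10 h 4 min − 75 min = 8 h 49 min → rounds to 8 h 45 min
Fri: 05:02–10:31 = 5 h 29 min − 20 min = 5 h 9 min → rounds to 5 h 15 min
Sat: 11:07–18:13 = 7 h 6 min → rounds to 7 h 0 min
Total credited: 28 h 45 min.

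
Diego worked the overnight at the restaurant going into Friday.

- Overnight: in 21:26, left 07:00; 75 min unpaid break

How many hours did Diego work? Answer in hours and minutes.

8 h 19 min

Overnight: 21:26 → midnight = 2 h 34 min; midnight → 07:00 = 7 h 0 min; span 9 h 34 min; less 75 min break → 8 h 19 min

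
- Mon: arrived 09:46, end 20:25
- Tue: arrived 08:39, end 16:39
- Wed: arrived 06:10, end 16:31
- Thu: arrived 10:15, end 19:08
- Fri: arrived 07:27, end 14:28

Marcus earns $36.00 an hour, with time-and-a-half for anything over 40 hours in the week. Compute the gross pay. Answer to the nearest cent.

Mon: 09:46–20:25 = 10 h 39 min
Tue: 08:39–16:39 = 8 h 0 min
Wed: 06:10–16:31 = 10 h 21 min
Thu: 10:15–19:08 = 8 h 53 min
Fri: 07:27–14:28 = 7 h 1 min
Total worked: 44 h 54 min = 2694 min.
Regular 40 h 0 min = 2400 min at $36.00/h; overtime 4 h 54 min = 294 min at $54.00/h.
Pay = (2400 × $36.00 + 294 × $54.00) ÷ 60 = $1704.60.

$1704.60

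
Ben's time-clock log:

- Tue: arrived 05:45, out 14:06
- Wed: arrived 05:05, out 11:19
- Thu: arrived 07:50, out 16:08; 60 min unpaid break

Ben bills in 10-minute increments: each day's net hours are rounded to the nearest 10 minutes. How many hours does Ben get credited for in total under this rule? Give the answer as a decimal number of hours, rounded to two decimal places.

21.83 hours

Tue: 05:45–14:06 = 8 h 21 min → rounds to 8 h 20 min
Wed: 05:05–11:19 = 6 h 14 min → rounds to 6 h 10 min
Thu: 07:50–16:08 = 8 h 18 min − 60 min = 7 h 18 min → rounds to 7 h 20 min
Total credited: 21 h 50 min.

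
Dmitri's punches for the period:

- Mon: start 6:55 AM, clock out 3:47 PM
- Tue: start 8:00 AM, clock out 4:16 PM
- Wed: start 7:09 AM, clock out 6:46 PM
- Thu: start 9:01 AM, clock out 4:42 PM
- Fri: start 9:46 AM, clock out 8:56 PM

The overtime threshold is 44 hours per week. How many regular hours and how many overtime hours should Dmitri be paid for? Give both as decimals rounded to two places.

Regular 44.00 hours, overtime 3.60 hours

Mon: 6:55 AM–3:47 PM = 8 h 52 min
Tue: 8:00 AM–4:16 PM = 8 h 16 min
Wed: 7:09 AM–6:46 PM = 11 h 37 min
Thu: 9:01 AM–4:42 PM = 7 h 41 min
Fri: 9:46 AM–8:56 PM = 11 h 10 min
Total worked: 47 h 36 min = 47.60 h.
Threshold 44 h → overtime 3 h 36 min, regular 44 h 0 min.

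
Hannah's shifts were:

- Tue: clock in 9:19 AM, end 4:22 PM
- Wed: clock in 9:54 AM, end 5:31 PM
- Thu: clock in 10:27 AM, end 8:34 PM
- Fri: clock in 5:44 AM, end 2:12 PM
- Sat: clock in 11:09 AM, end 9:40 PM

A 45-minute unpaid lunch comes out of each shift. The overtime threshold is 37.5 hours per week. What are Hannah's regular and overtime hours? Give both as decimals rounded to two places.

Regular 37.50 hours, overtime 2.52 hours

Tue: 9:19 AM–4:22 PM = 7 h 3 min; less 45 min break → 6 h 18 min
Wed: 9:54 AM–5:31 PM = 7 h 37 min; less 45 min break → 6 h 52 min
Thu: 10:27 AM–8:34 PM = 10 h 7 min; less 45 min break → 9 h 22 min
Fri: 5:44 AM–2:12 PM = 8 h 28 min; less 45 min break → 7 h 43 min
Sat: 11:09 AM–9:40 PM = 10 h 31 min; less 45 min break → 9 h 46 min
Total worked: 40 h 1 min = 40.02 h.
Threshold 37.5 h → overtime 2 h 31 min, regular 37 h 30 min.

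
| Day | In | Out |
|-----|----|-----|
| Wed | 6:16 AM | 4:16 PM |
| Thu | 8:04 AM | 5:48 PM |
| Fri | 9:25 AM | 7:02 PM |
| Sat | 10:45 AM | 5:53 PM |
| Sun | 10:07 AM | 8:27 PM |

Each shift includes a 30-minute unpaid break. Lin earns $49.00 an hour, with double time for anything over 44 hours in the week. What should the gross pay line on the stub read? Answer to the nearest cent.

Wed: 6:16 AM–4:16 PM = 10 h 0 min; less 30 min break → 9 h 30 min
Thu: 8:04 AM–5:48 PM = 9 h 44 min; less 30 min break → 9 h 14 min
Fri: 9:25 AM–7:02 PM = 9 h 37 min; less 30 min break → 9 h 7 min
Sat: 10:45 AM–5:53 PM = 7 h 8 min; less 30 min break → 6 h 38 min
Sun: 10:07 AM–8:27 PM = 10 h 20 min; less 30 min break → 9 h 50 min
Total worked: 44 h 19 min = 2659 min.
Regular 44 h 0 min = 2640 min at $49.00/h; overtime 0 h 19 min = 19 min at $98.00/h.
Pay = (2640 × $49.00 + 19 × $98.00) ÷ 60 = $2187.03.

$2187.03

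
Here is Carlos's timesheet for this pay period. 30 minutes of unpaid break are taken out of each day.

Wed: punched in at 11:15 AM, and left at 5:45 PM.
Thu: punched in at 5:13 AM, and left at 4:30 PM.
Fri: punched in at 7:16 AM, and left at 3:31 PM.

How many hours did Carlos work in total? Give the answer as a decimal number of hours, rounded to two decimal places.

24.53 hours

Wed: 11:15 AM–5:45 PM = 6 h 30 min; less 30 min break → 6 h 0 min
Thu: 5:13 AM–4:30 PM = 11 h 17 min; less 30 min break → 10 h 47 min
Fri: 7:16 AM–3:31 PM = 8 h 15 min; less 30 min break → 7 h 45 min
Total: 6 h 0 min + 10 h 47 min + 7 h 45 min = 24 h 32 min.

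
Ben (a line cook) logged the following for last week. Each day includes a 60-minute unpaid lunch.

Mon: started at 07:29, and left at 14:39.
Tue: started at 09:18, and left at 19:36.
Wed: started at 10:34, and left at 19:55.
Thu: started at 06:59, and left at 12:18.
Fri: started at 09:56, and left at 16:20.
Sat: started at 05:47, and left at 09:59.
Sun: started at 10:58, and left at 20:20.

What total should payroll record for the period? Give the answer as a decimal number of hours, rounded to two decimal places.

45.10 hours

Mon: 07:29–14:39 = 7 h 10 min; less 60 min break → 6 h 10 min
Tue: 09:18–19:36 = 10 h 18 min; less 60 min break → 9 h 18 min
Wed: 10:34–19:55 = 9 h 21 min; less 60 min break → 8 h 21 min
Thu: 06:59–12:18 = 5 h 19 min; less 60 min break → 4 h 19 min
Fri: 09:56–16:20 = 6 h 24 min; less 60 min break → 5 h 24 min
Sat: 05:47–09:59 = 4 h 12 min; less 60 min break → 3 h 12 min
Sun: 10:58–20:20 = 9 h 22 min; less 60 min break → 8 h 22 min
Total: 6 h 10 min + 9 h 18 min + 8 h 21 min + 4 h 19 min + 5 h 24 min + 3 h 12 min + 8 h 22 min = 45 h 6 min.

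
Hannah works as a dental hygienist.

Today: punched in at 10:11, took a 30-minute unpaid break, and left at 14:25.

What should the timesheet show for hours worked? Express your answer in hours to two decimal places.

Today: 10:11–14:25 = 4 h 14 min; less 30 min break → 3 h 44 min

3.73 hours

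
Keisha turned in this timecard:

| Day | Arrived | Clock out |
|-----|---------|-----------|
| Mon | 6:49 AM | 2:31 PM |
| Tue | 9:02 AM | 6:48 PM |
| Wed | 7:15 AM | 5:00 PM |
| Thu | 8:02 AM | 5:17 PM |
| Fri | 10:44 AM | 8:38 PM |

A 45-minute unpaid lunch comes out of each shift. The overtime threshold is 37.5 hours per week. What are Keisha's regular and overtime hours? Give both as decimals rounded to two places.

Regular 37.50 hours, overtime 5.12 hours

Mon: 6:49 AM–2:31 PM = 7 h 42 min; less 45 min break → 6 h 57 min
Tue: 9:02 AM–6:48 PM = 9 h 46 min; less 45 min break → 9 h 1 min
Wed: 7:15 AM–5:00 PM = 9 h 45 min; less 45 min break → 9 h 0 min
Thu: 8:02 AM–5:17 PM = 9 h 15 min; less 45 min break → 8 h 30 min
Fri: 10:44 AM–8:38 PM = 9 h 54 min; less 45 min break → 9 h 9 min
Total worked: 42 h 37 min = 42.62 h.
Threshold 37.5 h → overtime 5 h 7 min, regular 37 h 30 min.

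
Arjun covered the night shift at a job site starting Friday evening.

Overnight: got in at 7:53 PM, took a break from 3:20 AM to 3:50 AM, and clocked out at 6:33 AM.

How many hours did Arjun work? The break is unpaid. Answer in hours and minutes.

Overnight: 7:53 PM → midnight = 4 h 7 min; midnight → 6:33 AM = 6 h 33 min; span 10 h 40 min; less 30 min break → 10 h 10 min

10 h 10 min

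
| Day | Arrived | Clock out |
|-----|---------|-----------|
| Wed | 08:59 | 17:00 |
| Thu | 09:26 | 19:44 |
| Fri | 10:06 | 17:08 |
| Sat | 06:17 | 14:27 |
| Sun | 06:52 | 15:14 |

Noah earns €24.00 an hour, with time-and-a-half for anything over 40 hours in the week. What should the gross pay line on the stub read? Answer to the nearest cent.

Wed: 08:59–17:00 = 8 h 1 min
Thu: 09:26–19:44 = 10 h 18 min
Fri: 10:06–17:08 = 7 h 2 min
Sat: 06:17–14:27 = 8 h 10 min
Sun: 06:52–15:14 = 8 h 22 min
Total worked: 41 h 53 min = 2513 min.
Regular 40 h 0 min = 2400 min at €24.00/h; overtime 1 h 53 min = 113 min at €36.00/h.
Pay = (2400 × €24.00 + 113 × €36.00) ÷ 60 = €1027.80.

€1027.80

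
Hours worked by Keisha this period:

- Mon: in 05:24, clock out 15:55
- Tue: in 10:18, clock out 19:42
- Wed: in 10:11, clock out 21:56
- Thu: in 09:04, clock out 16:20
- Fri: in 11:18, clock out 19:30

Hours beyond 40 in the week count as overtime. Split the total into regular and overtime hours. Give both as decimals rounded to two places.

Regular 40.00 hours, overtime 7.13 hours

Mon: 05:24–15:55 = 10 h 31 min
Tue: 10:18–19:42 = 9 h 24 min
Wed: 10:11–21:56 = 11 h 45 min
Thu: 09:04–16:20 = 7 h 16 min
Fri: 11:18–19:30 = 8 h 12 min
Total worked: 47 h 8 min = 47.13 h.
Threshold 40 h → overtime 7 h 8 min, regular 40 h 0 min.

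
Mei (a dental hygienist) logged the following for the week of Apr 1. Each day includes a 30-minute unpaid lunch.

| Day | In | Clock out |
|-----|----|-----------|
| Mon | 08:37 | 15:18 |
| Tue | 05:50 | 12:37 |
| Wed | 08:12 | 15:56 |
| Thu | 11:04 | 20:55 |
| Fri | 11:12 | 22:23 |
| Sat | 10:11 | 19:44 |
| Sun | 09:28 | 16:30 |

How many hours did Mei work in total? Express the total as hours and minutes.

55 h 19 min

Mon: 08:37–15:18 = 6 h 41 min; less 30 min break → 6 h 11 min
Tue: 05:50–12:37 = 6 h 47 min; less 30 min break → 6 h 17 min
Wed: 08:12–15:56 = 7 h 44 min; less 30 min break → 7 h 14 min
Thu: 11:04–20:55 = 9 h 51 min; less 30 min break → 9 h 21 min
Fri: 11:12–22:23 = 11 h 11 min; less 30 min break → 10 h 41 min
Sat: 10:11–19:44 = 9 h 33 min; less 30 min break → 9 h 3 min
Sun: 09:28–16:30 = 7 h 2 min; less 30 min break → 6 h 32 min
Total: 6 h 11 min + 6 h 17 min + 7 h 14 min + 9 h 21 min + 10 h 41 min + 9 h 3 min + 6 h 32 min = 55 h 19 min.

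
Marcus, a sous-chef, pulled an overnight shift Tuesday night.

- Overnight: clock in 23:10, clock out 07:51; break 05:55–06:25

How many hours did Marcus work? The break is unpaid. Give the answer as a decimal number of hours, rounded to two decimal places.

8.18 hours

Overnight: 23:10 → midnight = 0 h 50 min; midnight → 07:51 = 7 h 51 min; span 8 h 41 min; less 30 min break → 8 h 11 min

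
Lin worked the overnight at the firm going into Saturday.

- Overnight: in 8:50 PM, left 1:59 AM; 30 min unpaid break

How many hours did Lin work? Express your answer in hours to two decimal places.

Overnight: 8:50 PM → midnight = 3 h 10 min; midnight → 1:59 AM = 1 h 59 min; span 5 h 9 min; less 30 min break → 4 h 39 min

4.65 hours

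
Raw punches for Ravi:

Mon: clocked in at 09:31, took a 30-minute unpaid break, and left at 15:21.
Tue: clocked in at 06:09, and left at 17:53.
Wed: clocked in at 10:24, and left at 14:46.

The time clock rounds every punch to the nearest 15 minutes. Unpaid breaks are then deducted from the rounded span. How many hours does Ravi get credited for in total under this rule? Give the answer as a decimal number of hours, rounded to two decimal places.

Mon: in 09:31→09:30, out 15:21→15:15; 5 h 45 min − 30 min = 5 h 15 min
Tue: in 06:09→06:15, out 17:53→18:00; 11 h 45 min
Wed: in 10:24→10:30, out 14:46→14:45; 4 h 15 min
Total credited: 21 h 15 min.

21.25 hours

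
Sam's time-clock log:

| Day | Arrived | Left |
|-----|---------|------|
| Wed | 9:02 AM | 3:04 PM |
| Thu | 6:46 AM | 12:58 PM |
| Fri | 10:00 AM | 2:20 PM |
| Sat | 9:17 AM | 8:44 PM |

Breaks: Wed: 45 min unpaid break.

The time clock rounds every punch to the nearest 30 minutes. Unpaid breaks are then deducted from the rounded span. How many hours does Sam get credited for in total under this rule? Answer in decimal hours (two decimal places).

26.75 hours

Wed: in 9:02 AM→9:00 AM, out 3:04 PM→3:00 PM; 6 h 0 min − 45 min = 5 h 15 min
Thu: in 6:46 AM→7:00 AM, out 12:58 PM→1:00 PM; 6 h 0 min
Fri: in 10:00 AM→10:00 AM, out 2:20 PM→2:30 PM; 4 h 30 min
Sat: in 9:17 AM→9:30 AM, out 8:44 PM→8:30 PM; 11 h 0 min
Total credited: 26 h 45 min.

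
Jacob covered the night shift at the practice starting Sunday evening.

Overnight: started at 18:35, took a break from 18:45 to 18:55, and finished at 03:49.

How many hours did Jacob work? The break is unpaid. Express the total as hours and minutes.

9 h 4 min

Overnight: 18:35 → midnight = 5 h 25 min; midnight → 03:49 = 3 h 49 min; span 9 h 14 min; less 10 min break → 9 h 4 min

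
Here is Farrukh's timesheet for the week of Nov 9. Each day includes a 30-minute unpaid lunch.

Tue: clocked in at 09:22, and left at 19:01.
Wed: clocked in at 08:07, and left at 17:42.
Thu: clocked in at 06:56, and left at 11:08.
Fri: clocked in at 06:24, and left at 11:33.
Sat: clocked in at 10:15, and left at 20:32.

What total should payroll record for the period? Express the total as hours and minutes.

Tue: 09:22–19:01 = 9 h 39 min; less 30 min break → 9 h 9 min
Wed: 08:07–17:42 = 9 h 35 min; less 30 min break → 9 h 5 min
Thu: 06:56–11:08 = 4 h 12 min; less 30 min break → 3 h 42 min
Fri: 06:24–11:33 = 5 h 9 min; less 30 min break → 4 h 39 min
Sat: 10:15–20:32 = 10 h 17 min; less 30 min break → 9 h 47 min
Total: 9 h 9 min + 9 h 5 min + 3 h 42 min + 4 h 39 min + 9 h 47 min = 36 h 22 min.

36 h 22 min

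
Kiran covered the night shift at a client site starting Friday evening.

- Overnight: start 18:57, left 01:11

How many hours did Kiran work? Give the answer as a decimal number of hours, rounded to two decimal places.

6.23 hours

Overnight: 18:57 → midnight = 5 h 3 min; midnight → 01:11 = 1 h 11 min; span 6 h 14 min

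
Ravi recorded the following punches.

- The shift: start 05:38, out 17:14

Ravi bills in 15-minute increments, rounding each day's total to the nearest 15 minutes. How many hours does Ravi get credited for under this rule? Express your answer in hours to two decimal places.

The shift: 05:38–17:14 = 11 h 36 min → rounds to 11 h 30 min

11.50 hours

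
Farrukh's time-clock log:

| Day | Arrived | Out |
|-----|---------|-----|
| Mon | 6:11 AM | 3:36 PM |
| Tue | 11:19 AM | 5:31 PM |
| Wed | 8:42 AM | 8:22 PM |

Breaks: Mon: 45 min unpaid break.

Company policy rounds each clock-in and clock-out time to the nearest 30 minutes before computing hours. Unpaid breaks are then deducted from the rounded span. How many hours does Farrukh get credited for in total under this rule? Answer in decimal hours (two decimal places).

26.75 hours

Mon: in 6:11 AM→6:00 AM, out 3:36 PM→3:30 PM; 9 h 30 min − 45 min = 8 h 45 min
Tue: in 11:19 AM→11:30 AM, out 5:31 PM→5:30 PM; 6 h 0 min
Wed: in 8:42 AM→8:30 AM, out 8:22 PM→8:30 PM; 12 h 0 min
Total credited: 26 h 45 min.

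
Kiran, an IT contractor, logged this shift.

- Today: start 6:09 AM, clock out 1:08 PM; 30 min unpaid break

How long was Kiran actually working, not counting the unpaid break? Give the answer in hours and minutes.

6 h 29 min

Today: 6:09 AM–1:08 PM = 6 h 59 min; less 30 min break → 6 h 29 min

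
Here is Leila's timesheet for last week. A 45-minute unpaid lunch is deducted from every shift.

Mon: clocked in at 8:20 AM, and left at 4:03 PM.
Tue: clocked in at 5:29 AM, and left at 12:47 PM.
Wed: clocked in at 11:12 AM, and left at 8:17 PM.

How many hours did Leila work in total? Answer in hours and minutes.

21 h 51 min

Mon: 8:20 AM–4:03 PM = 7 h 43 min; less 45 min break → 6 h 58 min
Tue: 5:29 AM–12:47 PM = 7 h 18 min; less 45 min break → 6 h 33 min
Wed: 11:12 AM–8:17 PM = 9 h 5 min; less 45 min break → 8 h 20 min
Total: 6 h 58 min + 6 h 33 min + 8 h 20 min = 21 h 51 min.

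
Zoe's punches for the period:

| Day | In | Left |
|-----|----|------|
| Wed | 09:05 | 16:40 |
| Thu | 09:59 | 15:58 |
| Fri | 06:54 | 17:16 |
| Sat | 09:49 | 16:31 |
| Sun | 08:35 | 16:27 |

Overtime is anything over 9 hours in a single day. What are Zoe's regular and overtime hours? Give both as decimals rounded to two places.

Regular 37.13 hours, overtime 1.37 hours

Wed: 09:05–16:40 = 7 h 35 min
Thu: 09:59–15:58 = 5 h 59 min
Fri: 06:54–17:16 = 10 h 22 min
Sat: 09:49–16:31 = 6 h 42 min
Sun: 08:35–16:27 = 7 h 52 min
Wed reg 7 h 35 min / OT 0 h 0 min; Thu reg 5 h 59 min / OT 0 h 0 min; Fri reg 9 h 0 min / OT 1 h 22 min; Sat reg 6 h 42 min / OT 0 h 0 min; Sun reg 7 h 52 min / OT 0 h 0 min.
Totals: regular 37 h 8 min, overtime 1 h 22 min.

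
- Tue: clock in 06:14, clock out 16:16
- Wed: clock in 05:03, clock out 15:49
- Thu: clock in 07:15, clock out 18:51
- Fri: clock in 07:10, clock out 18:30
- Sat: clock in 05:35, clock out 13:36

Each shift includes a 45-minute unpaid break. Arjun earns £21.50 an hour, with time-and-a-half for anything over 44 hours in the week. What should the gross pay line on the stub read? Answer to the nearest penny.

Tue: 06:14–16:16 = 10 h 2 min; less 45 min break → 9 h 17 min
Wed: 05:03–15:49 = 10 h 46 min; less 45 min break → 10 h 1 min
Thu: 07:15–18:51 = 11 h 36 min; less 45 min break → 10 h 51 min
Fri: 07:10–18:30 = 11 h 20 min; less 45 min break → 10 h 35 min
Sat: 05:35–13:36 = 8 h 1 min; less 45 min break → 7 h 16 min
Total worked: 48 h 0 min = 2880 min.
Regular 44 h 0 min = 2640 min at £21.50/h; overtime 4 h 0 min = 240 min at £32.25/h.
Pay = (2640 × £21.50 + 240 × £32.25) ÷ 60 = £1075.00.

£1075.00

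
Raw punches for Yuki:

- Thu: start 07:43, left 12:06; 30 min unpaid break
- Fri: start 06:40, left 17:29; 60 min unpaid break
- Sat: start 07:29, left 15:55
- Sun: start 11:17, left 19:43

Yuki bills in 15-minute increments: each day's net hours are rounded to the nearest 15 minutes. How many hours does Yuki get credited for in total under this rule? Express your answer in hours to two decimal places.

30.75 hours

Thu: 07:43–12:06 = 4 h 23 min − 30 min = 3 h 53 min → rounds to 4 h 0 min
Fri: 06:40–17:29 = 10 h 49 min − 60 min = 9 h 49 min → rounds to 9 h 45 min
Sat: 07:29–15:55 = 8 h 26 min → rounds to 8 h 30 min
Sun: 11:17–19:43 = 8 h 26 min → rounds to 8 h 30 min
Total credited: 30 h 45 min.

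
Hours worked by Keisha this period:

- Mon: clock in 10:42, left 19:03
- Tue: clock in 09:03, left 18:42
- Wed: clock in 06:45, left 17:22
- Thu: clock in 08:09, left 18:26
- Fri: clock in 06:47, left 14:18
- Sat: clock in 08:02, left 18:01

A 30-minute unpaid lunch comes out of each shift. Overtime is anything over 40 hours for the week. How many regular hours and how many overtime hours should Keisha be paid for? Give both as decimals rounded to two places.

Regular 40.00 hours, overtime 13.40 hours

Mon: 10:42–19:03 = 8 h 21 min; less 30 min break → 7 h 51 min
Tue: 09:03–18:42 = 9 h 39 min; less 30 min break → 9 h 9 min
Wed: 06:45–17:22 = 10 h 37 min; less 30 min break → 10 h 7 min
Thu: 08:09–18:26 = 10 h 17 min; less 30 min break → 9 h 47 min
Fri: 06:47–14:18 = 7 h 31 min; less 30 min break → 7 h 1 min
Sat: 08:02–18:01 = 9 h 59 min; less 30 min break → 9 h 29 min
Total worked: 53 h 24 min = 53.40 h.
Threshold 40 h → overtime 13 h 24 min, regular 40 h 0 min.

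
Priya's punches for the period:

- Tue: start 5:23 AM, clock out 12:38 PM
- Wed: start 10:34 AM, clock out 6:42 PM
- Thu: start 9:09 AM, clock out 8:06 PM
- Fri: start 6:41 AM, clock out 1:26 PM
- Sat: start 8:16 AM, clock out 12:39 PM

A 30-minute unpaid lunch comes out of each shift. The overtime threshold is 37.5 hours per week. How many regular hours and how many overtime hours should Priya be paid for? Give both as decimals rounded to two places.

Regular 34.97 hours, overtime 0.00 hours

Tue: 5:23 AM–12:38 PM = 7 h 15 min; less 30 min break → 6 h 45 min
Wed: 10:34 AM–6:42 PM = 8 h 8 min; less 30 min break → 7 h 38 min
Thu: 9:09 AM–8:06 PM = 10 h 57 min; less 30 min break → 10 h 27 min
Fri: 6:41 AM–1:26 PM = 6 h 45 min; less 30 min break → 6 h 15 min
Sat: 8:16 AM–12:39 PM = 4 h 23 min; less 30 min break → 3 h 53 min
Total worked: 34 h 58 min = 34.97 h.
Threshold 37.5 h → overtime 0 h 0 min, regular 34 h 58 min.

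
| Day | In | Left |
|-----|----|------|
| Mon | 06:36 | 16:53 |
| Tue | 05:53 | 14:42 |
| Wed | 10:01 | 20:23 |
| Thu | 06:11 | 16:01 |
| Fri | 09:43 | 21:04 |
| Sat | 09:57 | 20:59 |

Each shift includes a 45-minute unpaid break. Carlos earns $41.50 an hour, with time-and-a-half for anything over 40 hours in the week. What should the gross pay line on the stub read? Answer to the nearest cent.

Mon: 06:36–16:53 = 10 h 17 min; less 45 min break → 9 h 32 min
Tue: 05:53–14:42 = 8 h 49 min; less 45 min break → 8 h 4 min
Wed: 10:01–20:23 = 10 h 22 min; less 45 min break → 9 h 37 min
Thu: 06:11–16:01 = 9 h 50 min; less 45 min break → 9 h 5 min
Fri: 09:43–21:04 = 11 h 21 min; less 45 min break → 10 h 36 min
Sat: 09:57–20:59 = 11 h 2 min; less 45 min break → 10 h 17 min
Total worked: 57 h 11 min = 3431 min.
Regular 40 h 0 min = 2400 min at $41.50/h; overtime 17 h 11 min = 1031 min at $62.25/h.
Pay = (2400 × $41.50 + 1031 × $62.25) ÷ 60 = $2729.66.

$2729.66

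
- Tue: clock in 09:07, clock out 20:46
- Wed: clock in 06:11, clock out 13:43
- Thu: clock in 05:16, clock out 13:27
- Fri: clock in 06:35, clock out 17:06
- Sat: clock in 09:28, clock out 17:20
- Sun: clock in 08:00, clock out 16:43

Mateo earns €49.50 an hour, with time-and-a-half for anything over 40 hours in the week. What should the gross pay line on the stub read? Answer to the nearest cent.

Tue: 09:07–20:46 = 11 h 39 min
Wed: 06:11–13:43 = 7 h 32 min
Thu: 05:16–13:27 = 8 h 11 min
Fri: 06:35–17:06 = 10 h 31 min
Sat: 09:28–17:20 = 7 h 52 min
Sun: 08:00–16:43 = 8 h 43 min
Total worked: 54 h 28 min = 3268 min.
Regular 40 h 0 min = 2400 min at €49.50/h; overtime 14 h 28 min = 868 min at €74.25/h.
Pay = (2400 × €49.50 + 868 × €74.25) ÷ 60 = €3054.15.

€3054.15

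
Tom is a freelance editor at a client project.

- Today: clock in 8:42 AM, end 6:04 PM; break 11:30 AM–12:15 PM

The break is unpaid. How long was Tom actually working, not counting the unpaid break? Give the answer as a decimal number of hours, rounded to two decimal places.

Today: 8:42 AM–6:04 PM = 9 h 22 min; less 45 min break → 8 h 37 min

8.62 hours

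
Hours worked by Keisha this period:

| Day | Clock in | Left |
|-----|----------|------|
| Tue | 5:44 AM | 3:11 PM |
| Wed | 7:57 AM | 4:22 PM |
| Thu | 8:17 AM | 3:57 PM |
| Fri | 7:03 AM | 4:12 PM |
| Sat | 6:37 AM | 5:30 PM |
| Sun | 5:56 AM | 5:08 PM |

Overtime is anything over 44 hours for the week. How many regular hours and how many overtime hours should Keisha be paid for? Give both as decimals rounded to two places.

Regular 44.00 hours, overtime 12.77 hours

Tue: 5:44 AM–3:11 PM = 9 h 27 min
Wed: 7:57 AM–4:22 PM = 8 h 25 min
Thu: 8:17 AM–3:57 PM = 7 h 40 min
Fri: 7:03 AM–4:12 PM = 9 h 9 min
Sat: 6:37 AM–5:30 PM = 10 h 53 min
Sun: 5:56 AM–5:08 PM = 11 h 12 min
Total worked: 56 h 46 min = 56.77 h.
Threshold 44 h → overtime 12 h 46 min, regular 44 h 0 min.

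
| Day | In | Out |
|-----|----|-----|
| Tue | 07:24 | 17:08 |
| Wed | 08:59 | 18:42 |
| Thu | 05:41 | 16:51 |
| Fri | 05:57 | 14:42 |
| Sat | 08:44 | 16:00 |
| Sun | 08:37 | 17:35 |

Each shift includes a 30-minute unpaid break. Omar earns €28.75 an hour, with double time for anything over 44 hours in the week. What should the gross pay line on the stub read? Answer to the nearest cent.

€1759.50

Tue: 07:24–17:08 = 9 h 44 min; less 30 min break → 9 h 14 min
Wed: 08:59–18:42 = 9 h 43 min; less 30 min break → 9 h 13 min
Thu: 05:41–16:51 = 11 h 10 min; less 30 min break → 10 h 40 min
Fri: 05:57–14:42 = 8 h 45 min; less 30 min break → 8 h 15 min
Sat: 08:44–16:00 = 7 h 16 min; less 30 min break → 6 h 46 min
Sun: 08:37–17:35 = 8 h 58 min; less 30 min break → 8 h 28 min
Total worked: 52 h 36 min = 3156 min.
Regular 44 h 0 min = 2640 min at €28.75/h; overtime 8 h 36 min = 516 min at €57.50/h.
Pay = (2640 × €28.75 + 516 × €57.50) ÷ 60 = €1759.50.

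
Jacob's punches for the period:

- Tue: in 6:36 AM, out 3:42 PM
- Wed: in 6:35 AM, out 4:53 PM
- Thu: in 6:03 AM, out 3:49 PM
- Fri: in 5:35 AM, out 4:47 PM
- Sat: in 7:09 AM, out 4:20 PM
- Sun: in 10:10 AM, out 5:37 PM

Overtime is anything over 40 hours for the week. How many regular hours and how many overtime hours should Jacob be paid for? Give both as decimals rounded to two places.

Regular 40.00 hours, overtime 17.00 hours

Tue: 6:36 AM–3:42 PM = 9 h 6 min
Wed: 6:35 AM–4:53 PM = 10 h 18 min
Thu: 6:03 AM–3:49 PM = 9 h 46 min
Fri: 5:35 AM–4:47 PM = 11 h 12 min
Sat: 7:09 AM–4:20 PM = 9 h 11 min
Sun: 10:10 AM–5:37 PM = 7 h 27 min
Total worked: 57 h 0 min = 57.00 h.
Threshold 40 h → overtime 17 h 0 min, regular 40 h 0 min.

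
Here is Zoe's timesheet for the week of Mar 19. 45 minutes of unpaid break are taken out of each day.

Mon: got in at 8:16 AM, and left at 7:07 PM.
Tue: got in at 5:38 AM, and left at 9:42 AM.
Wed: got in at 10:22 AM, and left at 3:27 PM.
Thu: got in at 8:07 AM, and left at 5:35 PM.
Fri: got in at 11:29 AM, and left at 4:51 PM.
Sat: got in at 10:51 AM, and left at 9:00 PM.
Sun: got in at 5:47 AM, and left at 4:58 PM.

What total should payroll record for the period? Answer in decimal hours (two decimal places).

Mon: 8:16 AM–7:07 PM = 10 h 51 min; less 45 min break → 10 h 6 min
Tue: 5:38 AM–9:42 AM = 4 h 4 min; less 45 min break → 3 h 19 min
Wed: 10:22 AM–3:27 PM = 5 h 5 min; less 45 min break → 4 h 20 min
Thu: 8:07 AM–5:35 PM = 9 h 28 min; less 45 min break → 8 h 43 min
Fri: 11:29 AM–4:51 PM = 5 h 22 min; less 45 min break → 4 h 37 min
Sat: 10:51 AM–9:00 PM = 10 h 9 min; less 45 min break → 9 h 24 min
Sun: 5:47 AM–4:58 PM = 11 h 11 min; less 45 min break → 10 h 26 min
Total: 10 h 6 min + 3 h 19 min + 4 h 20 min + 8 h 43 min + 4 h 37 min + 9 h 24 min + 10 h 26 min = 50 h 55 min.

50.92 hours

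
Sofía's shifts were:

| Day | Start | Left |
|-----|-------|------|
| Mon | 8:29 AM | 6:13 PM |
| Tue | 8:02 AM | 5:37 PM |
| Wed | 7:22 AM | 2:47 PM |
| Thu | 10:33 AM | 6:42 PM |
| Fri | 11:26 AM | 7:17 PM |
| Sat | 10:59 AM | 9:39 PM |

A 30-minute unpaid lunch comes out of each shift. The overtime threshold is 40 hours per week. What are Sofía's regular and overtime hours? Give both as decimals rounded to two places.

Regular 40.00 hours, overtime 10.40 hours

Mon: 8:29 AM–6:13 PM = 9 h 44 min; less 30 min break → 9 h 14 min
Tue: 8:02 AM–5:37 PM = 9 h 35 min; less 30 min break → 9 h 5 min
Wed: 7:22 AM–2:47 PM = 7 h 25 min; less 30 min break → 6 h 55 min
Thu: 10:33 AM–6:42 PM = 8 h 9 min; less 30 min break → 7 h 39 min
Fri: 11:26 AM–7:17 PM = 7 h 51 min; less 30 min break → 7 h 21 min
Sat: 10:59 AM–9:39 PM = 10 h 40 min; less 30 min break → 10 h 10 min
Total worked: 50 h 24 min = 50.40 h.
Threshold 40 h → overtime 10 h 24 min, regular 40 h 0 min.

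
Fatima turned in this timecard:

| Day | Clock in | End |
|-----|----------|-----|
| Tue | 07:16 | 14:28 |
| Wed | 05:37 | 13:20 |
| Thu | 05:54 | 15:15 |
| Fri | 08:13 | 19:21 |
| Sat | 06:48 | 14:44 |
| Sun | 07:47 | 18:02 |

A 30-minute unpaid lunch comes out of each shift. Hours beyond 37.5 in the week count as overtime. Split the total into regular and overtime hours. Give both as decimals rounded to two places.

Tue: 07:16–14:28 = 7 h 12 min; less 30 min break → 6 h 42 min
Wed: 05:37–13:20 = 7 h 43 min; less 30 min break → 7 h 13 min
Thu: 05:54–15:15 = 9 h 21 min; less 30 min break → 8 h 51 min
Fri: 08:13–19:21 = 11 h 8 min; less 30 min break → 10 h 38 min
Sat: 06:48–14:44 = 7 h 56 min; less 30 min break → 7 h 26 min
Sun: 07:47–18:02 = 10 h 15 min; less 30 min break → 9 h 45 min
Total worked: 50 h 35 min = 50.58 h.
Threshold 37.5 h → overtime 13 h 5 min, regular 37 h 30 min.

Regular 37.50 hours, overtime 13.08 hours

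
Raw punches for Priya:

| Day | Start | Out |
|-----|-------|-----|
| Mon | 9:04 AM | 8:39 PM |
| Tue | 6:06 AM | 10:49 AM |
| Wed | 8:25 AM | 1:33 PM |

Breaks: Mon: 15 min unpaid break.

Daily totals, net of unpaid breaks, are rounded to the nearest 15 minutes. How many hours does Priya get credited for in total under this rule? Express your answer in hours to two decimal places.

21.25 hours

Mon: 9:04 AM–8:39 PM = 11 h 35 min − 15 min = 11 h 20 min → rounds to 11 h 15 min
Tue: 6:06 AM–10:49 AM = 4 h 43 min → rounds to 4 h 45 min
Wed: 8:25 AM–1:33 PM = 5 h 8 min → rounds to 5 h 15 min
Total credited: 21 h 15 min.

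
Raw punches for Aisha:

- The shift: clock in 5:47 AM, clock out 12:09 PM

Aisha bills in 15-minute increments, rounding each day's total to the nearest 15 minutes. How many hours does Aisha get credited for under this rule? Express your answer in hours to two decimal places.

The shift: 5:47 AM–12:09 PM = 6 h 22 min → rounds to 6 h 15 min

6.25 hours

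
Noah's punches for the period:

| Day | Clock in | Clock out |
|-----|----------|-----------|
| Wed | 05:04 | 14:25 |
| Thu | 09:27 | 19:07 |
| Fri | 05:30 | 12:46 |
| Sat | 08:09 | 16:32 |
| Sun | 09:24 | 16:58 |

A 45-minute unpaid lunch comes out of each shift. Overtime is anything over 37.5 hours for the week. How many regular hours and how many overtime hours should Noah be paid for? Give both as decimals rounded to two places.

Regular 37.50 hours, overtime 0.98 hours

Wed: 05:04–14:25 = 9 h 21 min; less 45 min break → 8 h 36 min
Thu: 09:27–19:07 = 9 h 40 min; less 45 min break → 8 h 55 min
Fri: 05:30–12:46 = 7 h 16 min; less 45 min break → 6 h 31 min
Sat: 08:09–16:32 = 8 h 23 min; less 45 min break → 7 h 38 min
Sun: 09:24–16:58 = 7 h 34 min; less 45 min break → 6 h 49 min
Total worked: 38 h 29 min = 38.48 h.
Threshold 37.5 h → overtime 0 h 59 min, regular 37 h 30 min.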